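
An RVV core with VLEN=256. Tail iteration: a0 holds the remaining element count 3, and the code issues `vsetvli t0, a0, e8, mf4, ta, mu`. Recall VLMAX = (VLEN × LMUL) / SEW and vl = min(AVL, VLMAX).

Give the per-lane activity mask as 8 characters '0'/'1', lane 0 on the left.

VLMAX = VLEN×LMUL/SEW = 256×1/4/8 = 8
AVL=3 ≤ VLMAX=8, so vl = 3
bits (lane 0 leftmost): 11100000

predicate = 11100000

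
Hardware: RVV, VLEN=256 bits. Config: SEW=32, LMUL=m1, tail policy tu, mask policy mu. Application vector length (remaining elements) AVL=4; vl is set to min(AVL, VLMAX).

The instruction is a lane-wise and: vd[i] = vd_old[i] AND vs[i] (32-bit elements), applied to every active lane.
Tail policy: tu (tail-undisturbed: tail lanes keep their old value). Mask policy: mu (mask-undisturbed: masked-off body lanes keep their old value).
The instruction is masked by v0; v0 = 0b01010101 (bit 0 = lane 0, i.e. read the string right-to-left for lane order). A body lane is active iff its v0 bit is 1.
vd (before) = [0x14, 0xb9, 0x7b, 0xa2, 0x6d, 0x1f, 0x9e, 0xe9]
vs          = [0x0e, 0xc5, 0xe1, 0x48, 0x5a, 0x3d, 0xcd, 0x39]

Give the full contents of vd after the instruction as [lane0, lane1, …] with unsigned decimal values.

VLMAX = VLEN×LMUL/SEW = 256×1/32 = 8
AVL=4 ≤ VLMAX=8, so vl = 4
lane  0: and(0x14,0x0e) ⇒ 0x04
lane  1: mask-off/keep ⇒ 0xb9
lane  2: and(0x7b,0xe1) ⇒ 0x61
lane  3: mask-off/keep ⇒ 0xa2
lane  4: tail/keep ⇒ 0x6d
lane  5: tail/keep ⇒ 0x1f
lane  6: tail/keep ⇒ 0x9e
lane  7: tail/keep ⇒ 0xe9

vd = [4, 185, 97, 162, 109, 31, 158, 233]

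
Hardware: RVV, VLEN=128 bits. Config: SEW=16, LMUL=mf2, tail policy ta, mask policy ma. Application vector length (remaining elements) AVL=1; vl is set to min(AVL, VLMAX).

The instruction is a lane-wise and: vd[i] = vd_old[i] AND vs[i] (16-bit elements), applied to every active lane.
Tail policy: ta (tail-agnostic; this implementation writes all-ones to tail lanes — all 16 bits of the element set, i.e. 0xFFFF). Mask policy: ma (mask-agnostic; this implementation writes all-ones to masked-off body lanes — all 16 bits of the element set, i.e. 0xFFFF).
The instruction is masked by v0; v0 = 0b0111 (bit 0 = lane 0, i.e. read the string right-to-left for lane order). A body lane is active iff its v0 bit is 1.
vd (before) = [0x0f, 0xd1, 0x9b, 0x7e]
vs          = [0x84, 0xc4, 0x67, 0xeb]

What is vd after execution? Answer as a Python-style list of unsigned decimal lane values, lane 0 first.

VLMAX = VLEN×LMUL/SEW = 128×1/2/16 = 4
vl ← min(1, 4) = 1
[0] and(0x0f,0x84) = 0x04
[1] tail/ones = 0xffff
[2] tail/ones = 0xffff
[3] tail/ones = 0xffff

vd = [4, 65535, 65535, 65535]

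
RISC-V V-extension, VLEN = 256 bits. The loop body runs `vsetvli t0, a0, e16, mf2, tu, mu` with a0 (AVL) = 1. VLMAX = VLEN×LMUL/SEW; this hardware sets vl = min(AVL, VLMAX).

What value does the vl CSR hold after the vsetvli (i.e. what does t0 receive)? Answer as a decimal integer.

vl = 1

lanes per group: 256·1/2/16 = 8
vl ← min(1, 8) = 1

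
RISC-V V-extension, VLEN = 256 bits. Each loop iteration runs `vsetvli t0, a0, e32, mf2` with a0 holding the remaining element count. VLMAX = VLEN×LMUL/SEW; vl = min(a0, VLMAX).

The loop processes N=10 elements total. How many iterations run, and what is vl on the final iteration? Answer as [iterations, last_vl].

lanes per group: 256·1/2/32 = 4
N=10: ⌈10/4⌉ = 3 iters; last vl = 10 − 2×4 = 2

[iterations, last_vl] = [3, 2]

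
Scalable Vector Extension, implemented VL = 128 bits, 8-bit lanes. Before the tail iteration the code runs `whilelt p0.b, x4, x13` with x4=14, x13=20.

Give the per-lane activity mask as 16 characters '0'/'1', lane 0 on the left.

register lanes = 128/8 = 16
whilelt: lane j active iff 14+j < 20 → j < 6 → 6 active
bits (lane 0 leftmost): 1111110000000000

predicate = 1111110000000000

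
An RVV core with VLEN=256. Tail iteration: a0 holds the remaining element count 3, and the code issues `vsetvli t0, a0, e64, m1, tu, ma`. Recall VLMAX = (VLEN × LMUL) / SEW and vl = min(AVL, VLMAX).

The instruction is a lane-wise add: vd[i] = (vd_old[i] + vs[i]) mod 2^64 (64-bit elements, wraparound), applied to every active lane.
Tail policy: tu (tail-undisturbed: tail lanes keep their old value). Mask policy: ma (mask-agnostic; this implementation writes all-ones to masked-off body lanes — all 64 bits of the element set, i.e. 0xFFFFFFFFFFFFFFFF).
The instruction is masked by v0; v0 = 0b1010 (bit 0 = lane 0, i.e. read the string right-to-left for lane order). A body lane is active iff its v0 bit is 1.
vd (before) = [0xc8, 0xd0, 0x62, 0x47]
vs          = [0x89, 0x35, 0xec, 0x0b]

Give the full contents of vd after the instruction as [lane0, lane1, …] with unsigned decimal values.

VLMAX = VLEN×LMUL/SEW = 256×1/64 = 4
AVL=3 ≤ VLMAX=4, so vl = 3
lane  0: mask-off/ones ⇒ 0xffffffffffffffff
lane  1: add(0xd0,0x35) ⇒ 0x105
lane  2: mask-off/ones ⇒ 0xffffffffffffffff
lane  3: tail/keep ⇒ 0x47

vd = [18446744073709551615, 261, 18446744073709551615, 71]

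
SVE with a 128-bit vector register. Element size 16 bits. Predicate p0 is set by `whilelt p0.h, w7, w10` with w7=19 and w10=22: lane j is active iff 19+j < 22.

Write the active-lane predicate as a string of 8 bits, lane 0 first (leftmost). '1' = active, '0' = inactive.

128-bit reg / 16-bit elem → 8 lanes
active while 19+j < 22, i.e. j ∈ [0,3) capped at 8 ⇒ 3
bits (lane 0 leftmost): 11100000

predicate = 11100000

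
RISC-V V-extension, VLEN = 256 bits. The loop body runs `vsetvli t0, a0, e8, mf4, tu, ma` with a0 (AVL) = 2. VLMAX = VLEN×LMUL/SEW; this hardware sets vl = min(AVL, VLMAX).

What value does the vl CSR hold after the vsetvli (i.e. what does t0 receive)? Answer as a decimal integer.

lanes per group: 256·1/4/8 = 8
vl ← min(2, 8) = 2

vl = 2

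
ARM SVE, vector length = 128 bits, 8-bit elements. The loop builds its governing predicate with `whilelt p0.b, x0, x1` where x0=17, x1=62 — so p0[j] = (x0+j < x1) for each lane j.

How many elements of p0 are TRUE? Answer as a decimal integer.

vl = 16

lane count: 128 div 8 = 16
whilelt: lane j active iff 17+j < 62 → j < 45 → 16 active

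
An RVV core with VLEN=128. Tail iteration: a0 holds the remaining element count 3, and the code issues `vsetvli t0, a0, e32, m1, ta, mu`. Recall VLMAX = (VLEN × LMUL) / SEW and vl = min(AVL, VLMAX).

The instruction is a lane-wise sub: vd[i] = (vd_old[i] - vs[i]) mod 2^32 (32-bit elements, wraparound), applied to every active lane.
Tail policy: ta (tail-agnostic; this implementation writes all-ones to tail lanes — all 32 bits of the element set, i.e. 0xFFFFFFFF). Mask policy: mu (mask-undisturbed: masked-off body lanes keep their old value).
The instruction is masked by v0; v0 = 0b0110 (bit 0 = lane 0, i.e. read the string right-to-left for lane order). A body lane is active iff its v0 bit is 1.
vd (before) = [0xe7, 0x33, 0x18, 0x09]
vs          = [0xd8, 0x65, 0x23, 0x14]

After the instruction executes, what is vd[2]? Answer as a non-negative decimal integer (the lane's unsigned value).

VLMAX = VLEN×LMUL/SEW = 128×1/32 = 4
vl ← min(3, 4) = 3
vd[0] mask-off/keep -> 0xe7
vd[1] sub(0x33,0x65) -> 0xffffffce
vd[2] sub(0x18,0x23) -> 0xfffffff5
vd[3] tail/ones -> 0xffffffff

vd[2] = 4294967285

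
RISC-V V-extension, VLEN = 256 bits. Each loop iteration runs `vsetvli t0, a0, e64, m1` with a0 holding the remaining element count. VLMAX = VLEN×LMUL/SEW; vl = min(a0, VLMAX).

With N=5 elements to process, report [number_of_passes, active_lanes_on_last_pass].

[iterations, last_vl] = [2, 1]

lanes per group: 256·1/64 = 4
N=5: ⌈5/4⌉ = 2 iters; last vl = 5 − 1×4 = 1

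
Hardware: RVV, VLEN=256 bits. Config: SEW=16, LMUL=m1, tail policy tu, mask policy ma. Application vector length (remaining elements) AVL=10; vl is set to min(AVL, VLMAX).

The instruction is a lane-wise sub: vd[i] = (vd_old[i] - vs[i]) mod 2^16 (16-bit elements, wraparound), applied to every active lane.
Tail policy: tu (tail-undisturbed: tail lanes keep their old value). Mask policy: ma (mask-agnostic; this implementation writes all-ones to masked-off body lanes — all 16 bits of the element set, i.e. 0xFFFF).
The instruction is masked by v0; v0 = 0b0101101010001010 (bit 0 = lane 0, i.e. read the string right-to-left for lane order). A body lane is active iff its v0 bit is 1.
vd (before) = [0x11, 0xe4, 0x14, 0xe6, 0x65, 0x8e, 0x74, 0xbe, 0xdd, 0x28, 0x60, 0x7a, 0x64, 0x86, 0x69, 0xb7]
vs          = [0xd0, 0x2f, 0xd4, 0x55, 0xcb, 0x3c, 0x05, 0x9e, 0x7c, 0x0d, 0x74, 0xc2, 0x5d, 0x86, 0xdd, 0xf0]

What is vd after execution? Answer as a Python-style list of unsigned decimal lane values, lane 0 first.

vd = [65535, 181, 65535, 145, 65535, 65535, 65535, 32, 65535, 27, 96, 122, 100, 134, 105, 183]

lanes per group: 256·1/16 = 16
AVL=10 ≤ VLMAX=16, so vl = 10
  i=0: mask-off/ones → 65535
  i=1: sub(0xe4,0x2f) → 181
  i=2: mask-off/ones → 65535
  i=3: sub(0xe6,0x55) → 145
  i=4: mask-off/ones → 65535
  i=5: mask-off/ones → 65535
  i=6: mask-off/ones → 65535
  i=7: sub(0xbe,0x9e) → 32
  i=8: mask-off/ones → 65535
  i=9: sub(0x28,0x0d) → 27
  i=10: tail/keep → 96
  i=11: tail/keep → 122
  i=12: tail/keep → 100
  i=13: tail/keep → 134
  i=14: tail/keep → 105
  i=15: tail/keep → 183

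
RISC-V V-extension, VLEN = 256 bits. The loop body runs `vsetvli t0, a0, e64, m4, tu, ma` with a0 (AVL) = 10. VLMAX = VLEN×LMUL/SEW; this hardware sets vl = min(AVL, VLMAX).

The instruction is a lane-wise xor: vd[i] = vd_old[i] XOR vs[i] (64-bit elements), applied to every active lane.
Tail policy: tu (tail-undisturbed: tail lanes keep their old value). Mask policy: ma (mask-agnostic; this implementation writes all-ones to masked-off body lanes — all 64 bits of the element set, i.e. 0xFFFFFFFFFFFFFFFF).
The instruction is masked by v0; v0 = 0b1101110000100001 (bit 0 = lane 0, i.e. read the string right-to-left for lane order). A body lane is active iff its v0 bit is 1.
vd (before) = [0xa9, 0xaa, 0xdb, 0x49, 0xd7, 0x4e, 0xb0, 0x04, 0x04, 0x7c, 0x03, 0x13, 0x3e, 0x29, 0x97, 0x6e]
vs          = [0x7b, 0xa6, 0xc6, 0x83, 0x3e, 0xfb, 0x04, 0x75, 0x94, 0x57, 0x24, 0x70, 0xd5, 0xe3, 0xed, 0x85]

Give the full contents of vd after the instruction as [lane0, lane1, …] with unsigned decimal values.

lanes per group: 256·4/64 = 16
vl ← min(10, 16) = 10
lane  0: xor(0xa9,0x7b) ⇒ 0xd2
lane  1: mask-off/ones ⇒ 0xffffffffffffffff
lane  2: mask-off/ones ⇒ 0xffffffffffffffff
lane  3: mask-off/ones ⇒ 0xffffffffffffffff
lane  4: mask-off/ones ⇒ 0xffffffffffffffff
lane  5: xor(0x4e,0xfb) ⇒ 0xb5
lane  6: mask-off/ones ⇒ 0xffffffffffffffff
lane  7: mask-off/ones ⇒ 0xffffffffffffffff
lane  8: mask-off/ones ⇒ 0xffffffffffffffff
lane  9: mask-off/ones ⇒ 0xffffffffffffffff
lane 10: tail/keep ⇒ 0x03
lane 11: tail/keep ⇒ 0x13
lane 12: tail/keep ⇒ 0x3e
lane 13: tail/keep ⇒ 0x29
lane 14: tail/keep ⇒ 0x97
lane 15: tail/keep ⇒ 0x6e

vd = [210, 18446744073709551615, 18446744073709551615, 18446744073709551615, 18446744073709551615, 181, 18446744073709551615, 18446744073709551615, 18446744073709551615, 18446744073709551615, 3, 19, 62, 41, 151, 110]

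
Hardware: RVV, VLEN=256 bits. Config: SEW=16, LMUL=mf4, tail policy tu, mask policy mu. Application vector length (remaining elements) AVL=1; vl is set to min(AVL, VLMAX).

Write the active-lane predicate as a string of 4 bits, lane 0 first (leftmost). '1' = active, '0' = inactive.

VLMAX = (256 × 1/4) / 16 = 4 lanes
vl = min(AVL, VLMAX) = min(1, 4) = 1
bits (lane 0 leftmost): 1000

predicate = 1000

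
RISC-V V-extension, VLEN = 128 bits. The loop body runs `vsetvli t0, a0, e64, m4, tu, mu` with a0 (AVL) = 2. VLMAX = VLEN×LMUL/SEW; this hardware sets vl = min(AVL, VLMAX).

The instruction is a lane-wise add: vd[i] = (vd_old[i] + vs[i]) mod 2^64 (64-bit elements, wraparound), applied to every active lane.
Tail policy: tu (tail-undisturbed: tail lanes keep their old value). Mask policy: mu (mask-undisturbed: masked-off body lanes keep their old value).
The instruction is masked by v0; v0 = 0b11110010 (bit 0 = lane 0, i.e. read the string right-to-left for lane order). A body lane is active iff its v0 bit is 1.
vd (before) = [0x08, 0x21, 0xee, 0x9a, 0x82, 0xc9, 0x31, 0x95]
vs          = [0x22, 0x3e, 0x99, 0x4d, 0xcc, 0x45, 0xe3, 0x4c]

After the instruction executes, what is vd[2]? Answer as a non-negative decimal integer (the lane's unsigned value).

VLMAX = (128 × 4) / 64 = 8 lanes
AVL=2 ≤ VLMAX=8, so vl = 2
vd[0] mask-off/keep -> 0x08
vd[1] add(0x21,0x3e) -> 0x5f
vd[2] tail/keep -> 0xee
vd[3] tail/keep -> 0x9a
vd[4] tail/keep -> 0x82
vd[5] tail/keep -> 0xc9
vd[6] tail/keep -> 0x31
vd[7] tail/keep -> 0x95

vd[2] = 238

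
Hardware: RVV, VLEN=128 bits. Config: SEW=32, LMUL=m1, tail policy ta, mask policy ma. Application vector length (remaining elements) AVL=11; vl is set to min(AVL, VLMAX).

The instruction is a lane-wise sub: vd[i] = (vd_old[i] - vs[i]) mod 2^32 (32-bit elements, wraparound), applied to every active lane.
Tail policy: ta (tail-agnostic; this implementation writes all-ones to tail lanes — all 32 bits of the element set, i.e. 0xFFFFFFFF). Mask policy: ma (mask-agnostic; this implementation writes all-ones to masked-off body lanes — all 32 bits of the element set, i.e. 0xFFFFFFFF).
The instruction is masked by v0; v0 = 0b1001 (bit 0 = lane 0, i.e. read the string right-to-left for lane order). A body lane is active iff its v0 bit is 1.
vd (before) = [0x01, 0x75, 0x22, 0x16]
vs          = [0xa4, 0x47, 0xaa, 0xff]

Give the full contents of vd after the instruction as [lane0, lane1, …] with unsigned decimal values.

vd = [4294967133, 4294967295, 4294967295, 4294967063]

lanes per group: 128·1/32 = 4
vl = min(AVL, VLMAX) = min(11, 4) = 4
vd[0] sub(0x01,0xa4) -> 0xffffff5d
vd[1] mask-off/ones -> 0xffffffff
vd[2] mask-off/ones -> 0xffffffff
vd[3] sub(0x16,0xff) -> 0xffffff17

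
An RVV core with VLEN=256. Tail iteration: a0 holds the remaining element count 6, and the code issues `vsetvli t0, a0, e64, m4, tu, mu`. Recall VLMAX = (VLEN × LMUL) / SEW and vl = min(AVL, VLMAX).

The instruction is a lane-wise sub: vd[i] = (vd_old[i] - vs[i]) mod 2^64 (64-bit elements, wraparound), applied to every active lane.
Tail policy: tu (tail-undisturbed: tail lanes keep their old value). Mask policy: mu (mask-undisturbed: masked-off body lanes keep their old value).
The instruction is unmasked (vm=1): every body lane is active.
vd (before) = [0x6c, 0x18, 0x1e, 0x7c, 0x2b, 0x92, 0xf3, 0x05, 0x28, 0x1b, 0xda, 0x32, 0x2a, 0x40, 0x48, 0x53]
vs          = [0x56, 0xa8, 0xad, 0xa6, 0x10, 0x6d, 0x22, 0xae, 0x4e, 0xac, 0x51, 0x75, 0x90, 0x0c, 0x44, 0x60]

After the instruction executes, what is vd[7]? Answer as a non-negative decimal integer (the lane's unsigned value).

vd[7] = 5

VLMAX = (256 × 4) / 64 = 16 lanes
vl ← min(6, 16) = 6
lane  0: sub(0x6c,0x56) ⇒ 0x16
lane  1: sub(0x18,0xa8) ⇒ 0xffffffffffffff70
lane  2: sub(0x1e,0xad) ⇒ 0xffffffffffffff71
lane  3: sub(0x7c,0xa6) ⇒ 0xffffffffffffffd6
lane  4: sub(0x2b,0x10) ⇒ 0x1b
lane  5: sub(0x92,0x6d) ⇒ 0x25
lane  6: tail/keep ⇒ 0xf3
lane  7: tail/keep ⇒ 0x05
lane  8: tail/keep ⇒ 0x28
lane  9: tail/keep ⇒ 0x1b
lane 10: tail/keep ⇒ 0xda
lane 11: tail/keep ⇒ 0x32
lane 12: tail/keep ⇒ 0x2a
lane 13: tail/keep ⇒ 0x40
lane 14: tail/keep ⇒ 0x48
lane 15: tail/keep ⇒ 0x53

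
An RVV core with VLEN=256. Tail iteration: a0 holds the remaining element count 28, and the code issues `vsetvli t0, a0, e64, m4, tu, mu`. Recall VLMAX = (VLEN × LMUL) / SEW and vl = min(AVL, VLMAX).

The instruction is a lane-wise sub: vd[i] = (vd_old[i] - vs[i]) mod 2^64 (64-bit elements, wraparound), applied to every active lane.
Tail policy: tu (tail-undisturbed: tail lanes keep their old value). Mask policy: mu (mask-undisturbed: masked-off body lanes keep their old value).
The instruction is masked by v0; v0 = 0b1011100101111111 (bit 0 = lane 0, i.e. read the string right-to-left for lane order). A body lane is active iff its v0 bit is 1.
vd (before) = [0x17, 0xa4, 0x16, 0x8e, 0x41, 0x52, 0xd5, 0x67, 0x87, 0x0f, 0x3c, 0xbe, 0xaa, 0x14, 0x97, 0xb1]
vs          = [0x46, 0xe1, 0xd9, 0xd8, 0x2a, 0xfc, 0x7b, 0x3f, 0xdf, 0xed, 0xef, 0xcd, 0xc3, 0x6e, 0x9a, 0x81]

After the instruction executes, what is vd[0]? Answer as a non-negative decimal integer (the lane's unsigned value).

VLMAX = (256 × 4) / 64 = 16 lanes
AVL=28 > VLMAX=16, so vl = 16
vd[0] sub(0x17,0x46) -> 0xffffffffffffffd1
vd[1] sub(0xa4,0xe1) -> 0xffffffffffffffc3
vd[2] sub(0x16,0xd9) -> 0xffffffffffffff3d
vd[3] sub(0x8e,0xd8) -> 0xffffffffffffffb6
vd[4] sub(0x41,0x2a) -> 0x17
vd[5] sub(0x52,0xfc) -> 0xffffffffffffff56
vd[6] sub(0xd5,0x7b) -> 0x5a
vd[7] mask-off/keep -> 0x67
vd[8] sub(0x87,0xdf) -> 0xffffffffffffffa8
vd[9] mask-off/keep -> 0x0f
vd[10] mask-off/keep -> 0x3c
vd[11] sub(0xbe,0xcd) -> 0xfffffffffffffff1
vd[12] sub(0xaa,0xc3) -> 0xffffffffffffffe7
vd[13] sub(0x14,0x6e) -> 0xffffffffffffffa6
vd[14] mask-off/keep -> 0x97
vd[15] sub(0xb1,0x81) -> 0x30

vd[0] = 18446744073709551569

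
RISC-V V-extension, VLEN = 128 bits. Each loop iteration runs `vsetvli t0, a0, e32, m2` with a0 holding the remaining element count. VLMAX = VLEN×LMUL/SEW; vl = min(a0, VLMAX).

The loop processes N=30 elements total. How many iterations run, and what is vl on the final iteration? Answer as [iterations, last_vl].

VLMAX = VLEN×LMUL/SEW = 128×2/32 = 8
N=30: ⌈30/8⌉ = 4 iters; last vl = 30 − 3×8 = 6

[iterations, last_vl] = [4, 6]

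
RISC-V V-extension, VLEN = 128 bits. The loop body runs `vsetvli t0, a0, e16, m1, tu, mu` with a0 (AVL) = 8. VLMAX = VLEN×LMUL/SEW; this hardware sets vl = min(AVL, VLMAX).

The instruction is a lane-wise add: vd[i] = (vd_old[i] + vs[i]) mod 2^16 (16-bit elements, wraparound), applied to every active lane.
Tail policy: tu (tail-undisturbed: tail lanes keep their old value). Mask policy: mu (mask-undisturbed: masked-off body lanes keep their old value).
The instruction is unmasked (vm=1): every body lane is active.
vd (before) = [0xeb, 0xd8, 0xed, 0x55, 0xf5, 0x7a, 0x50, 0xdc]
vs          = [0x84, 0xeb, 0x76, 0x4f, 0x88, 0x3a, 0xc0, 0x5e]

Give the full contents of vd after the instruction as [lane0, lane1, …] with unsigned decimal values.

vd = [367, 451, 355, 164, 381, 180, 272, 314]

VLMAX = (128 × 1) / 16 = 8 lanes
vl = min(AVL, VLMAX) = min(8, 8) = 8
  i=0: add(0xeb,0x84) → 367
  i=1: add(0xd8,0xeb) → 451
  i=2: add(0xed,0x76) → 355
  i=3: add(0x55,0x4f) → 164
  i=4: add(0xf5,0x88) → 381
  i=5: add(0x7a,0x3a) → 180
  i=6: add(0x50,0xc0) → 272
  i=7: add(0xdc,0x5e) → 314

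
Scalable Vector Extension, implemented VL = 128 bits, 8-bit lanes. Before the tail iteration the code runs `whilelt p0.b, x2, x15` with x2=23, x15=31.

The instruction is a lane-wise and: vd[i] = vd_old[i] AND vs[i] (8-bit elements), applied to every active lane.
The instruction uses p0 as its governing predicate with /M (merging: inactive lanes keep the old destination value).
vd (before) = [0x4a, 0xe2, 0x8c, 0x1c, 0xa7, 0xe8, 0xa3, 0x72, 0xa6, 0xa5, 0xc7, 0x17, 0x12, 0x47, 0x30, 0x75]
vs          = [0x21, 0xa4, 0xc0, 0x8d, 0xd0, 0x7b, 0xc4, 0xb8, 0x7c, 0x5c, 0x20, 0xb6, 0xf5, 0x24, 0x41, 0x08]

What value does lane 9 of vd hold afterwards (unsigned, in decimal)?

register lanes = 128/8 = 16
active while 23+j < 31, i.e. j ∈ [0,8) capped at 16 ⇒ 8
lane  0: and(0x4a,0x21) ⇒ 0x00
lane  1: and(0xe2,0xa4) ⇒ 0xa0
lane  2: and(0x8c,0xc0) ⇒ 0x80
lane  3: and(0x1c,0x8d) ⇒ 0x0c
lane  4: and(0xa7,0xd0) ⇒ 0x80
lane  5: and(0xe8,0x7b) ⇒ 0x68
lane  6: and(0xa3,0xc4) ⇒ 0x80
lane  7: and(0x72,0xb8) ⇒ 0x30
lane  8: tail/keep ⇒ 0xa6
lane  9: tail/keep ⇒ 0xa5
lane 10: tail/keep ⇒ 0xc7
lane 11: tail/keep ⇒ 0x17
lane 12: tail/keep ⇒ 0x12
lane 13: tail/keep ⇒ 0x47
lane 14: tail/keep ⇒ 0x30
lane 15: tail/keep ⇒ 0x75

vd[9] = 165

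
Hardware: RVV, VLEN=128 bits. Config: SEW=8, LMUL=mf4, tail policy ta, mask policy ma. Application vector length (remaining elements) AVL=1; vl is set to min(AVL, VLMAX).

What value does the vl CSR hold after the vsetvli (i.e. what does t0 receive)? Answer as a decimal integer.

VLMAX = (128 × 1/4) / 8 = 4 lanes
vl ← min(1, 4) = 1

vl = 1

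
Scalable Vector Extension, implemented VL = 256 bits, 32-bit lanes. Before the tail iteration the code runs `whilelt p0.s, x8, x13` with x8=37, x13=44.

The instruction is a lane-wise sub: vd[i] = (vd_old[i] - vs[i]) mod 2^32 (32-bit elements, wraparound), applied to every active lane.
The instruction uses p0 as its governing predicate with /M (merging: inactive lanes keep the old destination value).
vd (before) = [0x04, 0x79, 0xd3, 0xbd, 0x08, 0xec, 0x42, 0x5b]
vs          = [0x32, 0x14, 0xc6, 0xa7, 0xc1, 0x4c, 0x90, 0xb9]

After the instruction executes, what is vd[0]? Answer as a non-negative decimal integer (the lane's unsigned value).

lane count: 256 div 32 = 8
active while 37+j < 44, i.e. j ∈ [0,7) capped at 8 ⇒ 7
lane  0: sub(0x04,0x32) ⇒ 0xffffffd2
lane  1: sub(0x79,0x14) ⇒ 0x65
lane  2: sub(0xd3,0xc6) ⇒ 0x0d
lane  3: sub(0xbd,0xa7) ⇒ 0x16
lane  4: sub(0x08,0xc1) ⇒ 0xffffff47
lane  5: sub(0xec,0x4c) ⇒ 0xa0
lane  6: sub(0x42,0x90) ⇒ 0xffffffb2
lane  7: tail/keep ⇒ 0x5b

vd[0] = 4294967250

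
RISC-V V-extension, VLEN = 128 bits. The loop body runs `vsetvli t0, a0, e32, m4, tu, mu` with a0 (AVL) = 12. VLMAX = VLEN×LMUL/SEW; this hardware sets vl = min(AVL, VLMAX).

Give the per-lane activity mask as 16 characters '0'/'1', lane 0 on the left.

VLMAX = VLEN×LMUL/SEW = 128×4/32 = 16
vl ← min(12, 16) = 12
bits (lane 0 leftmost): 1111111111110000

predicate = 1111111111110000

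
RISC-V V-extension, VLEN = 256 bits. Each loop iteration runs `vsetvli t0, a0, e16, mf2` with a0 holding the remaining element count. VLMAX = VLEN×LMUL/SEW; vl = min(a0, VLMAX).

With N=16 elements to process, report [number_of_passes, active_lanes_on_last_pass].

[iterations, last_vl] = [2, 8]

lanes per group: 256·1/2/16 = 8
16 elements at 8/iter → 2 passes, remainder 8 on the last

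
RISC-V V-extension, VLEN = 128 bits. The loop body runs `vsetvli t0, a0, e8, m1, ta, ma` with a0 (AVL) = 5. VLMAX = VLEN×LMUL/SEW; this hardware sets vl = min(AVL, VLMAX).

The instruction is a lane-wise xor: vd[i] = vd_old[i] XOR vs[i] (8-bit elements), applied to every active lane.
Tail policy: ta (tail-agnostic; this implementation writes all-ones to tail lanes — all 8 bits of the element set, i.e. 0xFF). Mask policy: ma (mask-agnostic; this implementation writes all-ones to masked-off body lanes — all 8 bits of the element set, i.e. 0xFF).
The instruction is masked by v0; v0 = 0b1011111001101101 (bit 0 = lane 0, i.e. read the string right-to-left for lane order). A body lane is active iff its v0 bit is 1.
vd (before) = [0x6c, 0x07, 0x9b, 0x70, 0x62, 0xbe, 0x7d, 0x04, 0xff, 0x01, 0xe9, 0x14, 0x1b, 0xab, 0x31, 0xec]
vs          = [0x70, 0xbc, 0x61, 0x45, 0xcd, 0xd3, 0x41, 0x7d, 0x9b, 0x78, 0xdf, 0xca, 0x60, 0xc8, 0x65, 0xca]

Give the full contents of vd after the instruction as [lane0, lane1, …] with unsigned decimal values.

lanes per group: 128·1/8 = 16
vl = min(AVL, VLMAX) = min(5, 16) = 5
  i=0: xor(0x6c,0x70) → 28
  i=1: mask-off/ones → 255
  i=2: xor(0x9b,0x61) → 250
  i=3: xor(0x70,0x45) → 53
  i=4: mask-off/ones → 255
  i=5: tail/ones → 255
  i=6: tail/ones → 255
  i=7: tail/ones → 255
  i=8: tail/ones → 255
  i=9: tail/ones → 255
  i=10: tail/ones → 255
  i=11: tail/ones → 255
  i=12: tail/ones → 255
  i=13: tail/ones → 255
  i=14: tail/ones → 255
  i=15: tail/ones → 255

vd = [28, 255, 250, 53, 255, 255, 255, 255, 255, 255, 255, 255, 255, 255, 255, 255]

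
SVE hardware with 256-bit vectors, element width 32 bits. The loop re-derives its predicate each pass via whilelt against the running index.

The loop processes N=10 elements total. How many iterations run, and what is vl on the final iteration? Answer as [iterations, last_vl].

register lanes = 256/32 = 8
N=10: ⌈10/8⌉ = 2 iters; last vl = 10 − 1×8 = 2

[iterations, last_vl] = [2, 2]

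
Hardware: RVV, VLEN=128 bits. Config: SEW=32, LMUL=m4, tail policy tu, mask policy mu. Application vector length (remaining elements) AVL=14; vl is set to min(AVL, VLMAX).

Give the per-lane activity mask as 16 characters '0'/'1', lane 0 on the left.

VLMAX = VLEN×LMUL/SEW = 128×4/32 = 16
vl ← min(14, 16) = 14
bits (lane 0 leftmost): 1111111111111100

predicate = 1111111111111100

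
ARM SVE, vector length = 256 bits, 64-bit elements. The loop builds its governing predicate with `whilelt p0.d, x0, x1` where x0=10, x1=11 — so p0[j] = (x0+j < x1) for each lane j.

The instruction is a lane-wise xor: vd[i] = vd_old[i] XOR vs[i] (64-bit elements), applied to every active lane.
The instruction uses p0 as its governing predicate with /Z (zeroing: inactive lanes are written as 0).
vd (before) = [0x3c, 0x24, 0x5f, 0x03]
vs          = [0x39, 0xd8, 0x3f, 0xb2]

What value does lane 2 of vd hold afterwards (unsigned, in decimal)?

vd[2] = 0

lane count: 256 div 64 = 4
whilelt: lane j active iff 10+j < 11 → j < 1 → 1 active
[0] xor(0x3c,0x39) = 0x05
[1] tail/zero = 0x00
[2] tail/zero = 0x00
[3] tail/zero = 0x00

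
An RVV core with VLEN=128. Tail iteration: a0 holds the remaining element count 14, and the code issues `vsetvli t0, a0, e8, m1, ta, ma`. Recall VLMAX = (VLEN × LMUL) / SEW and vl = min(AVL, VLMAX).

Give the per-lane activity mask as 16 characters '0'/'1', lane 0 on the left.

VLMAX = VLEN×LMUL/SEW = 128×1/8 = 16
AVL=14 ≤ VLMAX=16, so vl = 14
bits (lane 0 leftmost): 1111111111111100

predicate = 1111111111111100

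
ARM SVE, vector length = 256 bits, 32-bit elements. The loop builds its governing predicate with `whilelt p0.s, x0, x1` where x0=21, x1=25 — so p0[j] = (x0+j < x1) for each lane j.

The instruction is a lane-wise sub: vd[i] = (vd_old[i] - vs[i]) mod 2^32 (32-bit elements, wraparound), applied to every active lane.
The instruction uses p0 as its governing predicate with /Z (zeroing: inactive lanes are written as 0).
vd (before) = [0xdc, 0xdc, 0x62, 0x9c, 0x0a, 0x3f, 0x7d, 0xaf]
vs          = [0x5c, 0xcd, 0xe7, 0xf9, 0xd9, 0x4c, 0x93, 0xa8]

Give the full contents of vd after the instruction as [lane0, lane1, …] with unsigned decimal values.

register lanes = 256/32 = 8
active while 21+j < 25, i.e. j ∈ [0,4) capped at 8 ⇒ 4
[0] sub(0xdc,0x5c) = 0x80
[1] sub(0xdc,0xcd) = 0x0f
[2] sub(0x62,0xe7) = 0xffffff7b
[3] sub(0x9c,0xf9) = 0xffffffa3
[4] tail/zero = 0x00
[5] tail/zero = 0x00
[6] tail/zero = 0x00
[7] tail/zero = 0x00

vd = [128, 15, 4294967163, 4294967203, 0, 0, 0, 0]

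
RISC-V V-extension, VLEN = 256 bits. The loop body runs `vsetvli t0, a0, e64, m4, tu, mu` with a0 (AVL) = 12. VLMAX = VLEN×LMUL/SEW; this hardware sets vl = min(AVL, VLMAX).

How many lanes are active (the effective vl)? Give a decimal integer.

VLMAX = (256 × 4) / 64 = 16 lanes
vl ← min(12, 16) = 12

vl = 12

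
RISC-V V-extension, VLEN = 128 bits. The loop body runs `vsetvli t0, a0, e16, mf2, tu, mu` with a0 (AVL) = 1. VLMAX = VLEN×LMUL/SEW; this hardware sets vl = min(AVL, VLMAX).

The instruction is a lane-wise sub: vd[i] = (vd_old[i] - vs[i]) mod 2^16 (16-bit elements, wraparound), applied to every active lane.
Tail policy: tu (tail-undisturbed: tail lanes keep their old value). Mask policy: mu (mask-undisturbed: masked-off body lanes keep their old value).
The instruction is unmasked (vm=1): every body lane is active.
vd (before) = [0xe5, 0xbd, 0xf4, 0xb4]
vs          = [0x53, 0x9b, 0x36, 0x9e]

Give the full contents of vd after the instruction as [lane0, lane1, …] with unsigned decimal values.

vd = [146, 189, 244, 180]

VLMAX = (128 × 1/2) / 16 = 4 lanes
AVL=1 ≤ VLMAX=4, so vl = 1
lane  0: sub(0xe5,0x53) ⇒ 0x92
lane  1: tail/keep ⇒ 0xbd
lane  2: tail/keep ⇒ 0xf4
lane  3: tail/keep ⇒ 0xb4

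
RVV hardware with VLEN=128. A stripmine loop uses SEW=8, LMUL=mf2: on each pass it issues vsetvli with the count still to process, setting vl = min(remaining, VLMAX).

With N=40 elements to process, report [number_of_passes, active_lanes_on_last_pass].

[iterations, last_vl] = [5, 8]

VLMAX = (128 × 1/2) / 8 = 8 lanes
iterations = ceil(40/8) = 5; final-pass vl = 8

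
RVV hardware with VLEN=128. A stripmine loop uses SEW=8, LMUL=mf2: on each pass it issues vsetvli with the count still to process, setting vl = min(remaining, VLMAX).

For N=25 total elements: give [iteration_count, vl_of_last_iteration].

[iterations, last_vl] = [4, 1]

VLMAX = VLEN×LMUL/SEW = 128×1/2/8 = 8
25 elements at 8/iter → 4 passes, remainder 1 on the last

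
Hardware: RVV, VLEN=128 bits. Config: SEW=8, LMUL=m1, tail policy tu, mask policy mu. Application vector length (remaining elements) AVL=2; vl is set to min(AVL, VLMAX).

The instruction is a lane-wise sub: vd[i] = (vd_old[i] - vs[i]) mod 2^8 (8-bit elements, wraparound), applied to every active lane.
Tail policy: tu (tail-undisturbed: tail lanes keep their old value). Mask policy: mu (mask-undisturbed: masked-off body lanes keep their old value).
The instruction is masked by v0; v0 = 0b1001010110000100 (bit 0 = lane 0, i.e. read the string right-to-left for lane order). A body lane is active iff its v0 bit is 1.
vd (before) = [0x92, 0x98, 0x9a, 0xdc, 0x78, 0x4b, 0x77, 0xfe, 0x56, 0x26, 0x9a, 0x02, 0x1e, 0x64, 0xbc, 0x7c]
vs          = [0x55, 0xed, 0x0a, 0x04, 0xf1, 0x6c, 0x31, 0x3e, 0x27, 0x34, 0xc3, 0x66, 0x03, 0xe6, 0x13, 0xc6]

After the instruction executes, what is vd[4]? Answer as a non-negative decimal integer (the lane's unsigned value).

vd[4] = 120

VLMAX = VLEN×LMUL/SEW = 128×1/8 = 16
vl = min(AVL, VLMAX) = min(2, 16) = 2
vd[0] mask-off/keep -> 0x92
vd[1] mask-off/keep -> 0x98
vd[2] tail/keep -> 0x9a
vd[3] tail/keep -> 0xdc
vd[4] tail/keep -> 0x78
vd[5] tail/keep -> 0x4b
vd[6] tail/keep -> 0x77
vd[7] tail/keep -> 0xfe
vd[8] tail/keep -> 0x56
vd[9] tail/keep -> 0x26
vd[10] tail/keep -> 0x9a
vd[11] tail/keep -> 0x02
vd[12] tail/keep -> 0x1e
vd[13] tail/keep -> 0x64
vd[14] tail/keep -> 0xbc
vd[15] tail/keep -> 0x7c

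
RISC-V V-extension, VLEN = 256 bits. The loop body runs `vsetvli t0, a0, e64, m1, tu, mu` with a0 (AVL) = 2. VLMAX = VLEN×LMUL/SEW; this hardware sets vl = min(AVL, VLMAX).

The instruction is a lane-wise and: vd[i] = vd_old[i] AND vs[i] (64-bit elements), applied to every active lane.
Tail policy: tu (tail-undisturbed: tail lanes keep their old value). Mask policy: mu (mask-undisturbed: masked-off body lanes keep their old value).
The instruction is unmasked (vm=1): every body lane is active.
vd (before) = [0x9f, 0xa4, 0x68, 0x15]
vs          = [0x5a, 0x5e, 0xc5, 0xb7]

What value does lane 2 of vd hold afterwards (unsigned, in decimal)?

vd[2] = 104

VLMAX = VLEN×LMUL/SEW = 256×1/64 = 4
vl ← min(2, 4) = 2
[0] and(0x9f,0x5a) = 0x1a
[1] and(0xa4,0x5e) = 0x04
[2] tail/keep = 0x68
[3] tail/keep = 0x15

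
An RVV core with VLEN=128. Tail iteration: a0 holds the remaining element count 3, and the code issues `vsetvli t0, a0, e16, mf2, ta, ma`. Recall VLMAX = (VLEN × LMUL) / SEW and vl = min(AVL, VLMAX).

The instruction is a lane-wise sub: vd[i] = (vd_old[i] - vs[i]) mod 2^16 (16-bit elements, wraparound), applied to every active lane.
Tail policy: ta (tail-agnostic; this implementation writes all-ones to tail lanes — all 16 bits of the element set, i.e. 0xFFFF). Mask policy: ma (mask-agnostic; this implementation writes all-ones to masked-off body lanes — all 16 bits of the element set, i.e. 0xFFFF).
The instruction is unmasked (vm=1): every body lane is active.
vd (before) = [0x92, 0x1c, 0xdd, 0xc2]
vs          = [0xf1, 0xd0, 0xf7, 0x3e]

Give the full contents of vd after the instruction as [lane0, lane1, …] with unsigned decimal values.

vd = [65441, 65356, 65510, 65535]

VLMAX = VLEN×LMUL/SEW = 128×1/2/16 = 4
vl = min(AVL, VLMAX) = min(3, 4) = 3
[0] sub(0x92,0xf1) = 0xffa1
[1] sub(0x1c,0xd0) = 0xff4c
[2] sub(0xdd,0xf7) = 0xffe6
[3] tail/ones = 0xffff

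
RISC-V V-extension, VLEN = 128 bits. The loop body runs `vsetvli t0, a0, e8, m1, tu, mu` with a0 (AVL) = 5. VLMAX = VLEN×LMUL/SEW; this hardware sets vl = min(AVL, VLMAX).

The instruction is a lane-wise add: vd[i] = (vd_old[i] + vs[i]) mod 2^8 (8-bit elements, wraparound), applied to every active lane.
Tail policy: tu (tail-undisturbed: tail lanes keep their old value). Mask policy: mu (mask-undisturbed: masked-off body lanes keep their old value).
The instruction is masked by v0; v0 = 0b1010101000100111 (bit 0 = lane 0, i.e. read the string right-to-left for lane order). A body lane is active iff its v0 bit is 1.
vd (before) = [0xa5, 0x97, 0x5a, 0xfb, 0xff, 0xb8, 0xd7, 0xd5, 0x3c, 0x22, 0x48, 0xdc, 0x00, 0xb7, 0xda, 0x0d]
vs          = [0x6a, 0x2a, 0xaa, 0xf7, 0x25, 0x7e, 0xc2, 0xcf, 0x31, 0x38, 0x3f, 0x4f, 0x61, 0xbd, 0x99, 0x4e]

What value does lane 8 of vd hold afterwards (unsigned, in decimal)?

vd[8] = 60

VLMAX = (128 × 1) / 8 = 16 lanes
vl ← min(5, 16) = 5
lane  0: add(0xa5,0x6a) ⇒ 0x0f
lane  1: add(0x97,0x2a) ⇒ 0xc1
lane  2: add(0x5a,0xaa) ⇒ 0x04
lane  3: mask-off/keep ⇒ 0xfb
lane  4: mask-off/keep ⇒ 0xff
lane  5: tail/keep ⇒ 0xb8
lane  6: tail/keep ⇒ 0xd7
lane  7: tail/keep ⇒ 0xd5
lane  8: tail/keep ⇒ 0x3c
lane  9: tail/keep ⇒ 0x22
lane 10: tail/keep ⇒ 0x48
lane 11: tail/keep ⇒ 0xdc
lane 12: tail/keep ⇒ 0x00
lane 13: tail/keep ⇒ 0xb7
lane 14: tail/keep ⇒ 0xda
lane 15: tail/keep ⇒ 0x0d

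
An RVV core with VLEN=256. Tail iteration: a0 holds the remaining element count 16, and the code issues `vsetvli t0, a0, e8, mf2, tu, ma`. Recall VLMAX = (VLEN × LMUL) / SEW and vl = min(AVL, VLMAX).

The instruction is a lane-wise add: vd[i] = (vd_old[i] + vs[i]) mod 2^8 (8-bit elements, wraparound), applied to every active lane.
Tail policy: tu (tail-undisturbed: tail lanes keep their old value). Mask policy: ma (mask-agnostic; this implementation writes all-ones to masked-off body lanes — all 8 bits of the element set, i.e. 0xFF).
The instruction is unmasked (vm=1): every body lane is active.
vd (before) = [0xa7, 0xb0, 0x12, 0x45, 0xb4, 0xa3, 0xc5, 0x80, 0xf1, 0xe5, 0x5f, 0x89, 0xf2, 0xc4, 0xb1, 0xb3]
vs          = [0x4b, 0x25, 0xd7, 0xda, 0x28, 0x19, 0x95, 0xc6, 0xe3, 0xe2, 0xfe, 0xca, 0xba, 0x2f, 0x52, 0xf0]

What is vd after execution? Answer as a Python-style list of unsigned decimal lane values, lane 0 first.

VLMAX = VLEN×LMUL/SEW = 256×1/2/8 = 16
vl = min(AVL, VLMAX) = min(16, 16) = 16
  i=0: add(0xa7,0x4b) → 242
  i=1: add(0xb0,0x25) → 213
  i=2: add(0x12,0xd7) → 233
  i=3: add(0x45,0xda) → 31
  i=4: add(0xb4,0x28) → 220
  i=5: add(0xa3,0x19) → 188
  i=6: add(0xc5,0x95) → 90
  i=7: add(0x80,0xc6) → 70
  i=8: add(0xf1,0xe3) → 212
  i=9: add(0xe5,0xe2) → 199
  i=10: add(0x5f,0xfe) → 93
  i=11: add(0x89,0xca) → 83
  i=12: add(0xf2,0xba) → 172
  i=13: add(0xc4,0x2f) → 243
  i=14: add(0xb1,0x52) → 3
  i=15: add(0xb3,0xf0) → 163

vd = [242, 213, 233, 31, 220, 188, 90, 70, 212, 199, 93, 83, 172, 243, 3, 163]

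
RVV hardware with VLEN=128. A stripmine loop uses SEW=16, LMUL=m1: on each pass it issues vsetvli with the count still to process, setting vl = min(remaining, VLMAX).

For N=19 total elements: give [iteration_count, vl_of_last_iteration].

VLMAX = (128 × 1) / 16 = 8 lanes
N=19: ⌈19/8⌉ = 3 iters; last vl = 19 − 2×8 = 3

[iterations, last_vl] = [3, 3]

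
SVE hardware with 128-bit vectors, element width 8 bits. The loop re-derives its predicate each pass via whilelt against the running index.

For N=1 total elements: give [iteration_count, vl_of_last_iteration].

[iterations, last_vl] = [1, 1]

lane count: 128 div 8 = 16
iterations = ceil(1/16) = 1; final-pass vl = 1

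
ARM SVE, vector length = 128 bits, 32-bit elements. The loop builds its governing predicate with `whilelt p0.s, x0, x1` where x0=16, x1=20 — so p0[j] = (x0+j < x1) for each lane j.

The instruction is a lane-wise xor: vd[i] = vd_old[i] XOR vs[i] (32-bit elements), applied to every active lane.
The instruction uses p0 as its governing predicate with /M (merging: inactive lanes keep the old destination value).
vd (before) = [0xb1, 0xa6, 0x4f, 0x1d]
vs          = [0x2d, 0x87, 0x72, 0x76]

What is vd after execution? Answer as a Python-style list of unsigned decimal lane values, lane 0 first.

vd = [156, 33, 61, 107]

register lanes = 128/32 = 4
p0[j] = (16+j < 20); true for j=0..3 → 4 lanes set
vd[0] xor(0xb1,0x2d) -> 0x9c
vd[1] xor(0xa6,0x87) -> 0x21
vd[2] xor(0x4f,0x72) -> 0x3d
vd[3] xor(0x1d,0x76) -> 0x6b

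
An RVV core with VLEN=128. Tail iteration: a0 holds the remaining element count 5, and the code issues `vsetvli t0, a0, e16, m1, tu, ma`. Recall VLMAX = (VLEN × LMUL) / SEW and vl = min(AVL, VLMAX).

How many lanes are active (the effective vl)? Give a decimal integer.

vl = 5

lanes per group: 128·1/16 = 8
AVL=5 ≤ VLMAX=8, so vl = 5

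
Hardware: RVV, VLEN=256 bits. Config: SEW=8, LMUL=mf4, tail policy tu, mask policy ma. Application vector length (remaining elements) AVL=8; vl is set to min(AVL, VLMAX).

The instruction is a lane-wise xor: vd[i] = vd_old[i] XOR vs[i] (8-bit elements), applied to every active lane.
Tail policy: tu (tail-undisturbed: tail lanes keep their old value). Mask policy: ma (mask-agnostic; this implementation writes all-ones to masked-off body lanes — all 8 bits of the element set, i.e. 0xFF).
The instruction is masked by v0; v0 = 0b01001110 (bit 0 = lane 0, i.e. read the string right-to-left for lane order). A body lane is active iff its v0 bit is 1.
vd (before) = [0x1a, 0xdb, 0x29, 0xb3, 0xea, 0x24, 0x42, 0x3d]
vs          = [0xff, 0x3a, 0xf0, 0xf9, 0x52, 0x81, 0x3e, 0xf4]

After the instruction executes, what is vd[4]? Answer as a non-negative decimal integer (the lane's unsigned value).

lanes per group: 256·1/4/8 = 8
vl ← min(8, 8) = 8
  i=0: mask-off/ones → 255
  i=1: xor(0xdb,0x3a) → 225
  i=2: xor(0x29,0xf0) → 217
  i=3: xor(0xb3,0xf9) → 74
  i=4: mask-off/ones → 255
  i=5: mask-off/ones → 255
  i=6: xor(0x42,0x3e) → 124
  i=7: mask-off/ones → 255

vd[4] = 255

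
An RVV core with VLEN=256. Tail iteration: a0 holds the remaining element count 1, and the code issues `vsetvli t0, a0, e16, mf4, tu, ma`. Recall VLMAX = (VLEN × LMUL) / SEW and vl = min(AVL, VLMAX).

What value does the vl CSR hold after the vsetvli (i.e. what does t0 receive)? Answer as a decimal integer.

vl = 1

lanes per group: 256·1/4/16 = 4
vl ← min(1, 4) = 1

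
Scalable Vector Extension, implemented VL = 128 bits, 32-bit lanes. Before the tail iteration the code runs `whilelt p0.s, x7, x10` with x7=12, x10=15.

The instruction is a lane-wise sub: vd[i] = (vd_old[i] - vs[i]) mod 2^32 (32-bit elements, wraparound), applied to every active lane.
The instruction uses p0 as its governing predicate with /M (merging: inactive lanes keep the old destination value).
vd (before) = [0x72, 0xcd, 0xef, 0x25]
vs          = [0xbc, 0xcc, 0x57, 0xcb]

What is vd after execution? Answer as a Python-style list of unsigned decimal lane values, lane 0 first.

vd = [4294967222, 1, 152, 37]

lane count: 128 div 32 = 4
active while 12+j < 15, i.e. j ∈ [0,3) capped at 4 ⇒ 3
vd[0] sub(0x72,0xbc) -> 0xffffffb6
vd[1] sub(0xcd,0xcc) -> 0x01
vd[2] sub(0xef,0x57) -> 0x98
vd[3] tail/keep -> 0x25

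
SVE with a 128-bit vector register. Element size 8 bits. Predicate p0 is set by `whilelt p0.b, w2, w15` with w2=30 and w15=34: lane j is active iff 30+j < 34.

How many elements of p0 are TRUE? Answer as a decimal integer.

128-bit reg / 8-bit elem → 16 lanes
whilelt: lane j active iff 30+j < 34 → j < 4 → 4 active

vl = 4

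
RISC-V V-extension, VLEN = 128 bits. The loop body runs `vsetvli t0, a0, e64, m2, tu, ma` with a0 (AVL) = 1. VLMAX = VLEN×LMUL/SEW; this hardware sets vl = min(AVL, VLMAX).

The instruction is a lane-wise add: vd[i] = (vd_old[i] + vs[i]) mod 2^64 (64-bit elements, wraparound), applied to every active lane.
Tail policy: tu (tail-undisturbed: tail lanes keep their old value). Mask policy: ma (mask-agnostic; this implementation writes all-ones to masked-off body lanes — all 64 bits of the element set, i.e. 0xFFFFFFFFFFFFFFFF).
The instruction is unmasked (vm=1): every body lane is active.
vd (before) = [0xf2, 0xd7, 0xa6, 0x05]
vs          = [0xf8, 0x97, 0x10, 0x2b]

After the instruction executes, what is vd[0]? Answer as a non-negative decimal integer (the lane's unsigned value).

VLMAX = (128 × 2) / 64 = 4 lanes
AVL=1 ≤ VLMAX=4, so vl = 1
[0] add(0xf2,0xf8) = 0x1ea
[1] tail/keep = 0xd7
[2] tail/keep = 0xa6
[3] tail/keep = 0x05

vd[0] = 490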